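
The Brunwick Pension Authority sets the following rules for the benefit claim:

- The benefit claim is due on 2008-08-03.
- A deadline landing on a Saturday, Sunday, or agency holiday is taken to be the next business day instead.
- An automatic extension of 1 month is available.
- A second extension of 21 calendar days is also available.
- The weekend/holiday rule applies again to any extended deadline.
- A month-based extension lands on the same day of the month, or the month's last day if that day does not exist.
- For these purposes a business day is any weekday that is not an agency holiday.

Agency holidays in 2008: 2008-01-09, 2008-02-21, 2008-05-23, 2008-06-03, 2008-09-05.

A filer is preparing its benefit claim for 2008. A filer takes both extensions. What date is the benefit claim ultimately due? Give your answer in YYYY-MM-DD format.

The statutory due date is 2008-08-03.
Because 2008-08-03 is a Sunday, the deadline becomes 2008-08-04 (Monday).
The 1 month extension carries 2008-08-04 to 2008-09-04.
2008-09-04 (Thursday) is already a business day.
Applying the 21-calendar-day extension: 2008-09-04 + 21 days = 2008-09-25.
2008-09-25 falls on a Thursday, which is a business day, so no adjustment is needed.
Final deadline: 2008-09-25.

2008-09-25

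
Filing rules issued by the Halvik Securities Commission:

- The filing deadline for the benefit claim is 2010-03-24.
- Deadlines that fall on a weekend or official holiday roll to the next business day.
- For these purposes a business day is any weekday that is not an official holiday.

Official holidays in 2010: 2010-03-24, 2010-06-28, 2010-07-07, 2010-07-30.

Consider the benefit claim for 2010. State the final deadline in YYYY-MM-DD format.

2010-03-25

The stated deadline is 2010-03-24.
2010-03-24 is a listed holiday, so it moves to the next business day, 2010-03-25 (Thursday).
Final deadline: 2010-03-25.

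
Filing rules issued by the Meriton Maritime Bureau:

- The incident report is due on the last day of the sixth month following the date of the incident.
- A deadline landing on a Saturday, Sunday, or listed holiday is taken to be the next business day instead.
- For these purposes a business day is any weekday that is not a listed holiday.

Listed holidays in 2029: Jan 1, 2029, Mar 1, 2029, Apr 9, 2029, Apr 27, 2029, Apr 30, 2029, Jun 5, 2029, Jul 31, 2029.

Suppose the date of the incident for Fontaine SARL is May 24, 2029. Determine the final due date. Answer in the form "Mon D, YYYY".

Nov 30, 2029

6 months after May 24, 2029 is November 2029; that month ends on Nov 30, 2029.
Nov 30, 2029 is a Friday and not a listed holiday, so it stands.
Deadline: Nov 30, 2029.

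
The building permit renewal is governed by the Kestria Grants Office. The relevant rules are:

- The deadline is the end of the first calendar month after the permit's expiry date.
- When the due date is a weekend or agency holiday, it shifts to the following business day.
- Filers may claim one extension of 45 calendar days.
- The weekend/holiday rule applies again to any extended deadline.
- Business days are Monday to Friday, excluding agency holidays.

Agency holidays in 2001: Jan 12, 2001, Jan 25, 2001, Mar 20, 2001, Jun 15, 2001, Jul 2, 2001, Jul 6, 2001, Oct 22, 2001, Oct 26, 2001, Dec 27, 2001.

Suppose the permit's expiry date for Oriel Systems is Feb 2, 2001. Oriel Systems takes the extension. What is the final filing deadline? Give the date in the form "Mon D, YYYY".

The first month after Feb 2, 2001 is March 2001, whose last day is Mar 31, 2001.
Because Mar 31, 2001 is a Saturday, the deadline becomes Apr 2, 2001 (Monday).
The 45-calendar-day extension moves the deadline from Apr 2, 2001 to May 17, 2001.
May 17, 2001 is a Thursday and not a listed holiday, so it stands.
So the filing is due May 17, 2001.

May 17, 2001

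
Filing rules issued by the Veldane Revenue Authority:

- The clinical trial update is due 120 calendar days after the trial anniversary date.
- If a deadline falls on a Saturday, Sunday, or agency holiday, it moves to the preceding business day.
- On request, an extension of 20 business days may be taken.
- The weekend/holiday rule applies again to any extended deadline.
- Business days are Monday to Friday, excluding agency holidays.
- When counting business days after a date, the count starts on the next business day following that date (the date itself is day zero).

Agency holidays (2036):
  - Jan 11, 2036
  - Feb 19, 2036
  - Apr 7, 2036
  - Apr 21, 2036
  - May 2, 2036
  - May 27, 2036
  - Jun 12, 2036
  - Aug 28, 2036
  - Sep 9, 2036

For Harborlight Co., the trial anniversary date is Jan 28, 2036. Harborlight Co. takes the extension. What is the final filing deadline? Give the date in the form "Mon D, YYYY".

Jun 25, 2036

Trigger date Jan 28, 2036 + 120 calendar days = May 27, 2036.
Because May 27, 2036 is a listed holiday, the deadline becomes May 26, 2036 (Monday).
Applying the 20-business-day extension: 20 business days after May 26, 2036 is Jun 25, 2036.
Jun 25, 2036 (Wednesday) is already a business day.
Deadline: Jun 25, 2036.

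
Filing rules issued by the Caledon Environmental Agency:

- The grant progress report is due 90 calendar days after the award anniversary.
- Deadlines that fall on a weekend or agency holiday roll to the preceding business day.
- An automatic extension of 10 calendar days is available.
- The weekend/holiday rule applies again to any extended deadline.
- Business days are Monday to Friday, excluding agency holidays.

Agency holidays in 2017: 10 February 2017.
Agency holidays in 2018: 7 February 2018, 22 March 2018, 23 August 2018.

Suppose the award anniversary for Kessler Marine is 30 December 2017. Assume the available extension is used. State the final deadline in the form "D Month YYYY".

Adding 90 calendar days to 30 December 2017 gives 30 March 2018.
30 March 2018 falls on a Friday, which is a business day, so no adjustment is needed.
Applying the 10-calendar-day extension: 30 March 2018 + 10 days = 9 April 2018.
9 April 2018 falls on a Monday, which is a business day, so no adjustment is needed.
So the filing is due 9 April 2018.

9 April 2018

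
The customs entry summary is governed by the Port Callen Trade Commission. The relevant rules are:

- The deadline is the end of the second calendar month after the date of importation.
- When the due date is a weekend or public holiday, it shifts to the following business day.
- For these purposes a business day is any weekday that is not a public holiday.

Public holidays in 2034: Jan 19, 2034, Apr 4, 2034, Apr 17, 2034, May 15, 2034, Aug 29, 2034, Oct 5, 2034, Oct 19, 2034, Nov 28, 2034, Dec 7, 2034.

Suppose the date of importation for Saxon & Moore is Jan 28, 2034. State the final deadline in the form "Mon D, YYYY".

Mar 31, 2034

2 months after Jan 28, 2034 falls in March 2034; the last day of that month is Mar 31, 2034.
Since Mar 31, 2034 is a Friday and not a holiday, the date is unchanged.
Deadline: Mar 31, 2034.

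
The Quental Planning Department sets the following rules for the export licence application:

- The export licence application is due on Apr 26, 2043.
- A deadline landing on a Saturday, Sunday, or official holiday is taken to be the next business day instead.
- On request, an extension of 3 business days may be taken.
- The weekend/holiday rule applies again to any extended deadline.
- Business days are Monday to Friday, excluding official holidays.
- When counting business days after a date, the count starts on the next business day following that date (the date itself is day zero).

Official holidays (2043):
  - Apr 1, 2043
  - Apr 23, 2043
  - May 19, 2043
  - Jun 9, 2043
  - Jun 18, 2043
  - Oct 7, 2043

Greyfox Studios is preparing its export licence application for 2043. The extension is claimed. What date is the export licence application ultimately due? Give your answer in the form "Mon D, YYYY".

The statutory due date is Apr 26, 2043.
Apr 26, 2043 is a Sunday; the next business day is Apr 27, 2043 (Monday).
Applying the 3-business-day extension: 3 business days after Apr 27, 2043 is Apr 30, 2043.
Apr 30, 2043 (Thursday) is already a business day.
Final deadline: Apr 30, 2043.

Apr 30, 2043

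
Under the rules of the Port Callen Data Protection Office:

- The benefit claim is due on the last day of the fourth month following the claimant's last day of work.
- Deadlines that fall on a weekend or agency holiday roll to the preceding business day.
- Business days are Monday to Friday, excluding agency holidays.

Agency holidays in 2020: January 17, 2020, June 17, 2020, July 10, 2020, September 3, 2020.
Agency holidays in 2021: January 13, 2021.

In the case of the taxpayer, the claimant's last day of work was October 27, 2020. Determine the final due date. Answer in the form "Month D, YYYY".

February 26, 2021

4 months after October 27, 2020 is February 2021; that month ends on February 28, 2021.
February 28, 2021 is a Sunday; the preceding business day is February 26, 2021 (Friday).
Final deadline: February 26, 2021.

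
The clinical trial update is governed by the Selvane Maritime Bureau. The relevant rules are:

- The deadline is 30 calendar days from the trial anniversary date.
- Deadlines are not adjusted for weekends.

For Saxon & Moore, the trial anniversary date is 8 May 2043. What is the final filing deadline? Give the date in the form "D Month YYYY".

7 June 2043

Trigger date 8 May 2043 + 30 calendar days = 7 June 2043.
7 June 2043 falls on a Sunday. The rules make no weekend/holiday allowance, so it remains 7 June 2043.
So the filing is due 7 June 2043.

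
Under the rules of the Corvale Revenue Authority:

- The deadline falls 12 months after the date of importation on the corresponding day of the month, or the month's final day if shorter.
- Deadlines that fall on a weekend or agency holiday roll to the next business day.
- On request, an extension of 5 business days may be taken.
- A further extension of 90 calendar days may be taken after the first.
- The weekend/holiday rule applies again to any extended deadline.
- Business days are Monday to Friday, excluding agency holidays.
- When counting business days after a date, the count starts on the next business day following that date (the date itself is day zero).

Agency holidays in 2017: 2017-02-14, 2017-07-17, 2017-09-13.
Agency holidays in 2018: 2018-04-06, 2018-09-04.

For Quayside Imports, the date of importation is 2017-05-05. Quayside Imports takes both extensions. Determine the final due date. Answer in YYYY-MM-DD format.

12 months after 2017-05-05, on the same day of the month, is 2018-05-05.
2018-05-05 is a Saturday; the next business day is 2018-05-07 (Monday).
The 5-business-day extension runs from 2018-05-07 to 2018-05-14.
2018-05-14 falls on a Monday, which is a business day, so no adjustment is needed.
The 90-calendar-day extension moves the deadline from 2018-05-14 to 2018-08-12.
2018-08-12 is a Sunday, so it moves to the next business day, 2018-08-13 (Monday).
Deadline: 2018-08-13.

2018-08-13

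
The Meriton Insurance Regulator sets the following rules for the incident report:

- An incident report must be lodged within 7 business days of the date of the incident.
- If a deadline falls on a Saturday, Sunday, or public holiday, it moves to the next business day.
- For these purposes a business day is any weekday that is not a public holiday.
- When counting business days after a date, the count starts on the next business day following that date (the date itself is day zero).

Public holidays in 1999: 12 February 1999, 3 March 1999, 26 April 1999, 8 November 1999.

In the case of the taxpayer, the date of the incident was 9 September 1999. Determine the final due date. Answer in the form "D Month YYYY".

20 September 1999

Counting 7 business days after 9 September 1999 (skipping weekends and listed holidays) reaches 20 September 1999.
20 September 1999 is a Monday and not a listed holiday, so it stands.
Deadline: 20 September 1999.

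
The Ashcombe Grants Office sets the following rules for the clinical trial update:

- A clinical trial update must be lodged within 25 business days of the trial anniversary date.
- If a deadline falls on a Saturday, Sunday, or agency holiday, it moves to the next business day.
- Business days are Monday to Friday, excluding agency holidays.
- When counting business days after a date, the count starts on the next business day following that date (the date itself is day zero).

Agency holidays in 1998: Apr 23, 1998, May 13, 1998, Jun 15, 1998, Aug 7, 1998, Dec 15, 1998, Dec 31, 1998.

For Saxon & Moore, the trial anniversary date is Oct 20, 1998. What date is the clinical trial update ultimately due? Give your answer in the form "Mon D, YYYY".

Nov 24, 1998

Counting 25 business days after Oct 20, 1998 (skipping weekends and listed holidays) reaches Nov 24, 1998.
Nov 24, 1998 (Tuesday) is already a business day.
Deadline: Nov 24, 1998.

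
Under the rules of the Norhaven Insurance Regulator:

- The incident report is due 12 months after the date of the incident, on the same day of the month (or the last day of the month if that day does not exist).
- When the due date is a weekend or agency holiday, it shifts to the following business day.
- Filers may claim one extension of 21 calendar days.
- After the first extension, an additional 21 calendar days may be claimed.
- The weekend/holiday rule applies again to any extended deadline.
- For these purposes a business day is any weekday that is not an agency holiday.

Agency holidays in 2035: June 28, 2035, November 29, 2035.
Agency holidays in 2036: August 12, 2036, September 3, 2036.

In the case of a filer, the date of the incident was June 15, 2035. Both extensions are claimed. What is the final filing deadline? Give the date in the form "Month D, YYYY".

12 months from June 15, 2035 is June 15, 2036.
June 15, 2036 falls on a Sunday. Rolling to the next business day gives June 16, 2036, a Monday.
Add the 21 calendar-day extension to June 16, 2036: July 7, 2036.
July 7, 2036 is a Monday and not a listed holiday, so it stands.
With the 21-day extension, July 7, 2036 becomes July 28, 2036.
July 28, 2036 is a Monday and not a listed holiday, so it stands.
Deadline: July 28, 2036.

July 28, 2036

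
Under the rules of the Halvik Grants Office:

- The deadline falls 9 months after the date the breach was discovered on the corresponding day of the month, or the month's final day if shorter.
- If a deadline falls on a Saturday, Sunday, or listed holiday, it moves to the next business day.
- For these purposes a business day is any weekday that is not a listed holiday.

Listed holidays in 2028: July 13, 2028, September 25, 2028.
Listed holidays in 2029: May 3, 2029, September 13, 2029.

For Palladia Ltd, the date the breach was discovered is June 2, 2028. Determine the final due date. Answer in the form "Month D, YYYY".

9 months after June 2, 2028, on the same day of the month, is March 2, 2029.
March 2, 2029 is a Friday and not a listed holiday, so it stands.
Deadline: March 2, 2029.

March 2, 2029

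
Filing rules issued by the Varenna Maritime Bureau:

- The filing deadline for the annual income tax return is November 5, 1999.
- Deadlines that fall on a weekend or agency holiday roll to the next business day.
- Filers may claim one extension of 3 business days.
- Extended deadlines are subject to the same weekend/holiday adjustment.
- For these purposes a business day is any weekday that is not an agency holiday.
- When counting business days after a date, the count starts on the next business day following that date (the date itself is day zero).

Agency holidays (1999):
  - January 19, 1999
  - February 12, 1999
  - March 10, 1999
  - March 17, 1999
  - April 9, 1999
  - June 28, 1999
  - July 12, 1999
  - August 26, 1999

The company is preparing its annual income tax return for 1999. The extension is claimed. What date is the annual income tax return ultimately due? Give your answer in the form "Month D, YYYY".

The stated deadline is November 5, 1999.
November 5, 1999 is a Friday and not a listed holiday, so it stands.
Applying the 3-business-day extension: 3 business days after November 5, 1999 is November 10, 1999.
Since November 10, 1999 is a Wednesday and not a holiday, the date is unchanged.
The final due date is November 10, 1999.

November 10, 1999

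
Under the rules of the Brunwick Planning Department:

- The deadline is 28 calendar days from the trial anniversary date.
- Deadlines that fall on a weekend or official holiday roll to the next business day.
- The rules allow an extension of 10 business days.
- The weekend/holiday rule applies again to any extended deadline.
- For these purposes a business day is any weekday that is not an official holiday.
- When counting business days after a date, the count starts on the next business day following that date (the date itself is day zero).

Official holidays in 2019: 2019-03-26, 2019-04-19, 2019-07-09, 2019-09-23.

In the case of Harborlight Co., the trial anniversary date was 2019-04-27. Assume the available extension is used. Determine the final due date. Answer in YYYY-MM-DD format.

Adding 28 calendar days to 2019-04-27 gives 2019-05-25.
Because 2019-05-25 is a Saturday, the deadline becomes 2019-05-27 (Monday).
Applying the 10-business-day extension: 10 business days after 2019-05-27 is 2019-06-10.
2019-06-10 is a Monday and not a listed holiday, so it stands.
So the filing is due 2019-06-10.

2019-06-10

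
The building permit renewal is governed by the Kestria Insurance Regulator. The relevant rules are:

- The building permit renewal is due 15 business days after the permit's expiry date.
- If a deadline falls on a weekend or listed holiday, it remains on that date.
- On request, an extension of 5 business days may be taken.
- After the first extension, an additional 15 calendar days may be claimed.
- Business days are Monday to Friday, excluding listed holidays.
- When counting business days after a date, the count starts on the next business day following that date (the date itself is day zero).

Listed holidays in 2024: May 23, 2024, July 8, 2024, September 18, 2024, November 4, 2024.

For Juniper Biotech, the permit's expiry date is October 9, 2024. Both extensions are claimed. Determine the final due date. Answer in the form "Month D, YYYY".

Counting 15 business days after October 9, 2024 (skipping weekends and listed holidays) reaches October 30, 2024.
No adjustment is made for weekends or holidays, so October 30, 2024 stands.
Counting 5 further business days from October 30, 2024 reaches November 7, 2024.
No adjustment is made for weekends or holidays, so November 7, 2024 stands.
With the 15-day extension, November 7, 2024 becomes November 22, 2024.
November 22, 2024 is a Friday; no weekend or holiday adjustment applies.
The final due date is November 22, 2024.

November 22, 2024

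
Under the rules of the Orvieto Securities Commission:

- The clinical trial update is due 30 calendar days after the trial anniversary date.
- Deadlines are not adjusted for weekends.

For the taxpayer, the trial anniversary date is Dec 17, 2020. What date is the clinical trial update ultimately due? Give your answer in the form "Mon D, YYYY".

Jan 16, 2021

30 calendar days after Dec 17, 2020 is Jan 16, 2021.
Jan 16, 2021 is a Saturday; no weekend or holiday adjustment applies.
Deadline: Jan 16, 2021.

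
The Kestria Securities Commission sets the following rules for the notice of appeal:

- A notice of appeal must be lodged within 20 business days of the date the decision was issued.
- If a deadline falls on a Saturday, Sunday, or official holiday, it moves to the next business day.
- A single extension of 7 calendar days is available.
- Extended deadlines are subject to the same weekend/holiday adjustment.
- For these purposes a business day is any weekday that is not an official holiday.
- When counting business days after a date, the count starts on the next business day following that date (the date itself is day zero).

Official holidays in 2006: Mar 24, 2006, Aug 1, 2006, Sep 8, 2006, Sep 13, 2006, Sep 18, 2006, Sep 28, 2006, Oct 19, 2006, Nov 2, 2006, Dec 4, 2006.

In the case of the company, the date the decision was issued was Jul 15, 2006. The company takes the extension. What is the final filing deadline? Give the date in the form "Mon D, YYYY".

Counting 20 business days after Jul 15, 2006 (skipping weekends and listed holidays) reaches Aug 14, 2006.
Aug 14, 2006 (Monday) is already a business day.
Applying the 7-calendar-day extension: Aug 14, 2006 + 7 days = Aug 21, 2006.
Aug 21, 2006 falls on a Monday, which is a business day, so no adjustment is needed.
Deadline: Aug 21, 2006.

Aug 21, 2006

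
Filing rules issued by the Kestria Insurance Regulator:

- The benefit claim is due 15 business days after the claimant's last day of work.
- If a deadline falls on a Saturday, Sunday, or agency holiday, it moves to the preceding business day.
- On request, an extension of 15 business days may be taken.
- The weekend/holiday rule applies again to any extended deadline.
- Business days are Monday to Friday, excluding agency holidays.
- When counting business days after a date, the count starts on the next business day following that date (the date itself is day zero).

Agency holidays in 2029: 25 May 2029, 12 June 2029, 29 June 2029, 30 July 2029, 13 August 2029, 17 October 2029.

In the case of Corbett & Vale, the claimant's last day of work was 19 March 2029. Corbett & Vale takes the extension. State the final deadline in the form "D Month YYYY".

30 April 2029

Counting 15 business days after 19 March 2029 (skipping weekends and listed holidays) reaches 9 April 2029.
9 April 2029 (Monday) is already a business day.
The 15-business-day extension runs from 9 April 2029 to 30 April 2029.
Since 30 April 2029 is a Monday and not a holiday, the date is unchanged.
Final deadline: 30 April 2029.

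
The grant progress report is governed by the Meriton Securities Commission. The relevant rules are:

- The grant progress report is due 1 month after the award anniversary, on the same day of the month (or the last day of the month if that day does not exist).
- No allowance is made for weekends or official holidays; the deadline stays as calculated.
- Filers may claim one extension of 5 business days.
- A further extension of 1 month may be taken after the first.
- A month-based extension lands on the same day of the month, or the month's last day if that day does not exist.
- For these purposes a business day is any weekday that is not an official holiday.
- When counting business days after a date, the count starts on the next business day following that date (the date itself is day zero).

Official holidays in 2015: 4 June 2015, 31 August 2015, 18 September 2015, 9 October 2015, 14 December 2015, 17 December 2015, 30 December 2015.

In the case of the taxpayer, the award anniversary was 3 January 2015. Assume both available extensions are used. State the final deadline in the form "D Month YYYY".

10 March 2015

1 month after 3 January 2015, on the same day of the month, is 3 February 2015.
3 February 2015 falls on a Tuesday. The rules make no weekend/holiday allowance, so it remains 3 February 2015.
The 5-business-day extension runs from 3 February 2015 to 10 February 2015.
10 February 2015 falls on a Tuesday. The rules make no weekend/holiday allowance, so it remains 10 February 2015.
Applying the 1 month extension: 1 month after 10 February 2015 is 10 March 2015.
10 March 2015 falls on a Tuesday. The rules make no weekend/holiday allowance, so it remains 10 March 2015.
So the filing is due 10 March 2015.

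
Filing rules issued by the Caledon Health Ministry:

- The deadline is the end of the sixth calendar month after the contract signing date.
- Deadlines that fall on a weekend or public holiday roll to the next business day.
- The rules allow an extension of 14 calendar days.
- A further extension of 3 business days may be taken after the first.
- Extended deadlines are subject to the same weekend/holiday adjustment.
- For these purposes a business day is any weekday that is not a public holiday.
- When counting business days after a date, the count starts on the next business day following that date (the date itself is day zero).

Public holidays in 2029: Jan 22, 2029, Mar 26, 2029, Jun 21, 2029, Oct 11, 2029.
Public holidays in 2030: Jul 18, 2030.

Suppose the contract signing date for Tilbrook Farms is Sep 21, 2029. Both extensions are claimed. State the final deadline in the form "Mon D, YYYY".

Apr 18, 2030

The sixth month after Sep 21, 2029 is March 2030, whose last day is Mar 31, 2030.
Mar 31, 2030 is a Sunday; the next business day is Apr 1, 2030 (Monday).
With the 14-day extension, Apr 1, 2030 becomes Apr 15, 2030.
Since Apr 15, 2030 is a Monday and not a holiday, the date is unchanged.
Applying the 3-business-day extension: 3 business days after Apr 15, 2030 is Apr 18, 2030.
Apr 18, 2030 is a Thursday and not a listed holiday, so it stands.
Final deadline: Apr 18, 2030.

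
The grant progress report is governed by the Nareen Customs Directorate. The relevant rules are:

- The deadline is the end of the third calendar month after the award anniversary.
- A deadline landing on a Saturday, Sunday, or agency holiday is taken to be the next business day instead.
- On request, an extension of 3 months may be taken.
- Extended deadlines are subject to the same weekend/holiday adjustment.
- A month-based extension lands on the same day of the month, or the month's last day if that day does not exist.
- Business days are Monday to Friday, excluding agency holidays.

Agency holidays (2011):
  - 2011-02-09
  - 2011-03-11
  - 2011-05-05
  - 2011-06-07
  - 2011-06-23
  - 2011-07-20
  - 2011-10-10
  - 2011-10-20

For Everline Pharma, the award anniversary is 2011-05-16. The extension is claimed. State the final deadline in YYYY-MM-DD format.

The third month after 2011-05-16 is August 2011, whose last day is 2011-08-31.
2011-08-31 falls on a Wednesday, which is a business day, so no adjustment is needed.
Applying the 3 months extension: 3 months after 2011-08-31 is 2011-11-30 (day 31 does not exist in November, so the month's last day is used).
2011-11-30 is a Wednesday and not a listed holiday, so it stands.
Final deadline: 2011-11-30.

2011-11-30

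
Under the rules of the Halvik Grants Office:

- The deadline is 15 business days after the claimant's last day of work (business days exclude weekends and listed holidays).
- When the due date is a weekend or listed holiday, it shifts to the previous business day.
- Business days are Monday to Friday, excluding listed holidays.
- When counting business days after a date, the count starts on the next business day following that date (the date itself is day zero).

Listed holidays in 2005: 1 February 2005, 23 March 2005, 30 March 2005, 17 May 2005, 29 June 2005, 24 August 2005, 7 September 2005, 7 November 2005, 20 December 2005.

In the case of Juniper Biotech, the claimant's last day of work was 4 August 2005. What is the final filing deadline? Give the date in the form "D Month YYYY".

26 August 2005

Starting the day after 4 August 2005 and counting 15 business days lands on 26 August 2005.
26 August 2005 is a Friday and not a listed holiday, so it stands.
Deadline: 26 August 2005.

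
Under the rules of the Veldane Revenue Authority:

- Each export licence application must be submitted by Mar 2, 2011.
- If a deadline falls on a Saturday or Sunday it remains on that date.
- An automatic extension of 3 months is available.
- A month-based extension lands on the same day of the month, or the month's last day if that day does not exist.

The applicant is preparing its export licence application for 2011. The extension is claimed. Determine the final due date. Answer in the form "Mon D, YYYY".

Start from the fixed due date, Mar 2, 2011.
Mar 2, 2011 falls on a Wednesday. The rules make no weekend/holiday allowance, so it remains Mar 2, 2011.
The 3 months extension carries Mar 2, 2011 to Jun 2, 2011.
No adjustment is made for weekends or holidays, so Jun 2, 2011 stands.
Final deadline: Jun 2, 2011.

Jun 2, 2011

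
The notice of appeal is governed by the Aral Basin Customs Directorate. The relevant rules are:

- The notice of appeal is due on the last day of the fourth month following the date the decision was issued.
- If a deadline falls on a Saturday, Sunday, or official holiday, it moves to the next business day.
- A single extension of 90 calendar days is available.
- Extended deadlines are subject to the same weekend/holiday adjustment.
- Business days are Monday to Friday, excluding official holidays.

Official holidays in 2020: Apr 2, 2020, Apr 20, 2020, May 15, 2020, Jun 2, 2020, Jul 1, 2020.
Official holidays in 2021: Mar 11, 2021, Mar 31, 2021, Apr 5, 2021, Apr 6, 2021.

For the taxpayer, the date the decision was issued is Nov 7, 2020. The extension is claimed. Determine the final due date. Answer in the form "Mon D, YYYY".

Jun 30, 2021

4 months after Nov 7, 2020 falls in March 2021; the last day of that month is Mar 31, 2021.
Because Mar 31, 2021 is a listed holiday, the deadline becomes Apr 1, 2021 (Thursday).
The 90-calendar-day extension moves the deadline from Apr 1, 2021 to Jun 30, 2021.
Since Jun 30, 2021 is a Wednesday and not a holiday, the date is unchanged.
Deadline: Jun 30, 2021.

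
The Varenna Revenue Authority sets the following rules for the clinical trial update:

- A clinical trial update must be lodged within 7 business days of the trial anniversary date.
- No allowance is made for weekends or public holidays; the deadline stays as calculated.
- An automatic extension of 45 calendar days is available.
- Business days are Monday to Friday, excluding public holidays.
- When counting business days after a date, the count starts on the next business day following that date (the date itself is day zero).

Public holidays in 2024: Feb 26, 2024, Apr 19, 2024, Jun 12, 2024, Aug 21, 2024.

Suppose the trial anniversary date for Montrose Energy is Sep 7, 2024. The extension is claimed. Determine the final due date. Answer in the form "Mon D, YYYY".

Nov 1, 2024

Starting the day after Sep 7, 2024 and counting 7 business days lands on Sep 17, 2024.
No adjustment is made for weekends or holidays, so Sep 17, 2024 stands.
Add the 45 calendar-day extension to Sep 17, 2024: Nov 1, 2024.
No adjustment is made for weekends or holidays, so Nov 1, 2024 stands.
Deadline: Nov 1, 2024.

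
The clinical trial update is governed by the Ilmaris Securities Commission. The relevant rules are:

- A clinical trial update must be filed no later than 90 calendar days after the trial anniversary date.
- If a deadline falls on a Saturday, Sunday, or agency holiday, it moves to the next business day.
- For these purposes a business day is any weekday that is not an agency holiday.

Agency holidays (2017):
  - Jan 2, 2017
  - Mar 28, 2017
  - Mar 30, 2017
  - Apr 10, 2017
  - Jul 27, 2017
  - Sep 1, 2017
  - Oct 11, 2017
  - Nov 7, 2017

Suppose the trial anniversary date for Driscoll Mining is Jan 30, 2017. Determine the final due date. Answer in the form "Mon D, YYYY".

90 calendar days after Jan 30, 2017 is Apr 30, 2017.
Apr 30, 2017 is a Sunday, so it moves to the next business day, May 1, 2017 (Monday).
Deadline: May 1, 2017.

May 1, 2017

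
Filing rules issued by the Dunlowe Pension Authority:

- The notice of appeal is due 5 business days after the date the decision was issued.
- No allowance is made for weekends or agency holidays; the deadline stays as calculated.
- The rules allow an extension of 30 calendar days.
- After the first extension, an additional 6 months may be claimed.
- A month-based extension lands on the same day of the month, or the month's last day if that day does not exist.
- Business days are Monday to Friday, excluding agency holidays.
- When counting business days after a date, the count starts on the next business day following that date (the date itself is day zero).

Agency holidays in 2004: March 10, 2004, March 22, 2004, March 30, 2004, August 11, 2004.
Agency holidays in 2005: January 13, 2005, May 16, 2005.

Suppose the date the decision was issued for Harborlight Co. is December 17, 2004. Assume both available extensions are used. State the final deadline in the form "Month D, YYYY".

July 23, 2005

Starting the day after December 17, 2004 and counting 5 business days lands on December 24, 2004.
No adjustment is made for weekends or holidays, so December 24, 2004 stands.
The 30-calendar-day extension moves the deadline from December 24, 2004 to January 23, 2005.
No adjustment is made for weekends or holidays, so January 23, 2005 stands.
Applying the 6 months extension: 6 months after January 23, 2005 is July 23, 2005.
July 23, 2005 is a Saturday; no weekend or holiday adjustment applies.
Final deadline: July 23, 2005.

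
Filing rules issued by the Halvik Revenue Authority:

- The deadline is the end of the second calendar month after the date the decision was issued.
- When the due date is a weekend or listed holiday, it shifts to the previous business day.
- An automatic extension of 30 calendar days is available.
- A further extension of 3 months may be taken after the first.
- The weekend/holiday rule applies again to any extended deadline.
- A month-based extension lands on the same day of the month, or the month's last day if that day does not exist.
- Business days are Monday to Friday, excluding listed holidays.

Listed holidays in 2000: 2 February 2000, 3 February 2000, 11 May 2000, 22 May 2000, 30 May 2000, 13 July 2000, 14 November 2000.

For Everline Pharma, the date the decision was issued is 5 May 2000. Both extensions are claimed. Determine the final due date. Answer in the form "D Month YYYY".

The second month after 5 May 2000 is July 2000, whose last day is 31 July 2000.
Since 31 July 2000 is a Monday and not a holiday, the date is unchanged.
With the 30-day extension, 31 July 2000 becomes 30 August 2000.
30 August 2000 falls on a Wednesday, which is a business day, so no adjustment is needed.
The 3 months extension carries 30 August 2000 to 30 November 2000.
Since 30 November 2000 is a Thursday and not a holiday, the date is unchanged.
Final deadline: 30 November 2000.

30 November 2000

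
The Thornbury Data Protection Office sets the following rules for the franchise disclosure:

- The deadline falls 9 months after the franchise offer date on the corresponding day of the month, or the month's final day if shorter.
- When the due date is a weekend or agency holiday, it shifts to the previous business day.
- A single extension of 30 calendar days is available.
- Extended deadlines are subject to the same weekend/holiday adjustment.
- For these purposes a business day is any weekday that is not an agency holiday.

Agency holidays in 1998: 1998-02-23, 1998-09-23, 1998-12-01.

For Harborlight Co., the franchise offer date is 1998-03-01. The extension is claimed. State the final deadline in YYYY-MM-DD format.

1998-12-30

9 months after 1998-03-01, on the same day of the month, is 1998-12-01.
1998-12-01 falls on a listed holiday. Rolling to the preceding business day gives 1998-11-30, a Monday.
Add the 30 calendar-day extension to 1998-11-30: 1998-12-30.
1998-12-30 falls on a Wednesday, which is a business day, so no adjustment is needed.
So the filing is due 1998-12-30.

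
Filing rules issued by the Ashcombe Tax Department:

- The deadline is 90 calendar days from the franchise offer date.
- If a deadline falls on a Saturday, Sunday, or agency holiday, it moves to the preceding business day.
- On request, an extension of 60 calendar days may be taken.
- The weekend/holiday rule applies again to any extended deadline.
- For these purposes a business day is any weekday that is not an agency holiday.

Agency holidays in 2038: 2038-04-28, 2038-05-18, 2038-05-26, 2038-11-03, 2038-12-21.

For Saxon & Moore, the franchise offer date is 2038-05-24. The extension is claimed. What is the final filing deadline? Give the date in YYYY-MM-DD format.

From 2038-05-24, 90 calendar days later is 2038-08-22.
2038-08-22 is a Sunday; the preceding business day is 2038-08-20 (Friday).
With the 60-day extension, 2038-08-20 becomes 2038-10-19.
Since 2038-10-19 is a Tuesday and not a holiday, the date is unchanged.
So the filing is due 2038-10-19.

2038-10-19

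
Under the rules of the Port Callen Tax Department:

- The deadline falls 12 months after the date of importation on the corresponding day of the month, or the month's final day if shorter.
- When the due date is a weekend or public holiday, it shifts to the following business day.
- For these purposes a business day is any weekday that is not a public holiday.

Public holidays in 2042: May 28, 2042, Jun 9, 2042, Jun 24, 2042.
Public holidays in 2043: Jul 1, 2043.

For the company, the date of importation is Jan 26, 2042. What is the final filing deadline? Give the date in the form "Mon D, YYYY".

12 months after Jan 26, 2042, on the same day of the month, is Jan 26, 2043.
Jan 26, 2043 falls on a Monday, which is a business day, so no adjustment is needed.
Deadline: Jan 26, 2043.

Jan 26, 2043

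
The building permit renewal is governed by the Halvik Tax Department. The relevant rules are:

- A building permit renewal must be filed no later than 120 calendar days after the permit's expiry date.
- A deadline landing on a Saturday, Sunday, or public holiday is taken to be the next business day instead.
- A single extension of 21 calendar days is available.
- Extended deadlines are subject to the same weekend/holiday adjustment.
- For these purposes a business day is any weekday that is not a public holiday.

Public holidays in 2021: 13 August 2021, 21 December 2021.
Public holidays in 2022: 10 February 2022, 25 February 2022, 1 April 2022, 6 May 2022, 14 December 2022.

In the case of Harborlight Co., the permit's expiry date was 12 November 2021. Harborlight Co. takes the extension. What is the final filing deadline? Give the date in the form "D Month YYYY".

120 calendar days after 12 November 2021 is 12 March 2022.
12 March 2022 falls on a Saturday. Rolling to the next business day gives 14 March 2022, a Monday.
The 21-calendar-day extension moves the deadline from 14 March 2022 to 4 April 2022.
4 April 2022 falls on a Monday, which is a business day, so no adjustment is needed.
Deadline: 4 April 2022.

4 April 2022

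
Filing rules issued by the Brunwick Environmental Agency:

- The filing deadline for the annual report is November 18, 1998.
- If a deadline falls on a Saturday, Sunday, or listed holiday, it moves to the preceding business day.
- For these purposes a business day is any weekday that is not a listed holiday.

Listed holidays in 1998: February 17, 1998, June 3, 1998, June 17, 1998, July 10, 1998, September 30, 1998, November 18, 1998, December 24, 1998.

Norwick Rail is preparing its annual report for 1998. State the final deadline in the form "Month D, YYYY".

The stated deadline is November 18, 1998.
November 18, 1998 falls on a listed holiday. Rolling to the preceding business day gives November 17, 1998, a Tuesday.
Deadline: November 17, 1998.

November 17, 1998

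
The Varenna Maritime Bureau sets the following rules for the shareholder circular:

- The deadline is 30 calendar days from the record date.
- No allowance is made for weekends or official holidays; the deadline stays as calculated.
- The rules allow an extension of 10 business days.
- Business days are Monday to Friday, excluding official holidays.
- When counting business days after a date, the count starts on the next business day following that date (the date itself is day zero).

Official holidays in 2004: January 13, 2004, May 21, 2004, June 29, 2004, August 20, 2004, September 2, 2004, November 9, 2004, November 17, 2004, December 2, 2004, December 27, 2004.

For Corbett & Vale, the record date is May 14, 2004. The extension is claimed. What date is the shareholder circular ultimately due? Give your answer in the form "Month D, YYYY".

From May 14, 2004, 30 calendar days later is June 13, 2004.
June 13, 2004 falls on a Sunday. The rules make no weekend/holiday allowance, so it remains June 13, 2004.
Counting 10 further business days from June 13, 2004 reaches June 25, 2004.
June 25, 2004 is a Friday; no weekend or holiday adjustment applies.
Deadline: June 25, 2004.

June 25, 2004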